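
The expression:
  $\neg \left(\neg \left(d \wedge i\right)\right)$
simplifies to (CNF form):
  $d \wedge i$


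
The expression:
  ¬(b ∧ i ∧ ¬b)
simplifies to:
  True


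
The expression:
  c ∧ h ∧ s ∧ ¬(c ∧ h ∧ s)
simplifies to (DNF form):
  False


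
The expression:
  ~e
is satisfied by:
  {e: False}


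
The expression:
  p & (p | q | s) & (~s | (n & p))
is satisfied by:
  {p: True, n: True, s: False}
  {p: True, s: False, n: False}
  {p: True, n: True, s: True}


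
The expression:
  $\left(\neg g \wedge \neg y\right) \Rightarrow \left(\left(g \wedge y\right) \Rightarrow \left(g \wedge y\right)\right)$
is always true.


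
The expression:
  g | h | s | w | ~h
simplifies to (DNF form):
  True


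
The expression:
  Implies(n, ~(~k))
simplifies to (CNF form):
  k | ~n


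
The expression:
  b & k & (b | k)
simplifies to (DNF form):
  b & k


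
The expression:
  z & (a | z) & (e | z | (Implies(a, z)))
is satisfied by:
  {z: True}


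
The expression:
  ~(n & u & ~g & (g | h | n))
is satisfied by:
  {g: True, u: False, n: False}
  {u: False, n: False, g: False}
  {n: True, g: True, u: False}
  {n: True, u: False, g: False}
  {g: True, u: True, n: False}
  {u: True, g: False, n: False}
  {n: True, u: True, g: True}


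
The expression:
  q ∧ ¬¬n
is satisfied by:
  {q: True, n: True}


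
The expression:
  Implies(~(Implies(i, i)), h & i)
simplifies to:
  True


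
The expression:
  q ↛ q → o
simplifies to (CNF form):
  True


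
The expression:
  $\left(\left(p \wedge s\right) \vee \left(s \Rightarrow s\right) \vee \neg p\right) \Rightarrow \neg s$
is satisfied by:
  {s: False}


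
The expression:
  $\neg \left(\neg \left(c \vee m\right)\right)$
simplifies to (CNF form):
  $c \vee m$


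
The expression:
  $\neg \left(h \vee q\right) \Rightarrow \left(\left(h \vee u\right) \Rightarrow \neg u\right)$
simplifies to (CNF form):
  $h \vee q \vee \neg u$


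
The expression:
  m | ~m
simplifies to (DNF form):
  True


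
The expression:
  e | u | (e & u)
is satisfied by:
  {e: True, u: True}
  {e: True, u: False}
  {u: True, e: False}


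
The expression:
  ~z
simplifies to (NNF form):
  ~z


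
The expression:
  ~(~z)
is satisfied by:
  {z: True}


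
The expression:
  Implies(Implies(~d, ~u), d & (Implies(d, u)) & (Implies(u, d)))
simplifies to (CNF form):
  u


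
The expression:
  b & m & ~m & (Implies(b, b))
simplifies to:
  False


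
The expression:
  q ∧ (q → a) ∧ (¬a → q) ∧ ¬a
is never true.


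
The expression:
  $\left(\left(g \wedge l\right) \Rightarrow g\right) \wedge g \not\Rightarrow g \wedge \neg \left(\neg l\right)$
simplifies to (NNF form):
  $\text{False}$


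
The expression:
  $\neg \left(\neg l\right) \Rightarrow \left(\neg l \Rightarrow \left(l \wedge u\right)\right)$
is always true.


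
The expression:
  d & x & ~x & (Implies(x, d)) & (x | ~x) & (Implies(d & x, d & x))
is never true.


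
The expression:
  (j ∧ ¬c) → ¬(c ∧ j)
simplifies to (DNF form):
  True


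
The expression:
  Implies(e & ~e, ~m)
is always true.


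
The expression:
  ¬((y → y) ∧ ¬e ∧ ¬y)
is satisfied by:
  {y: True, e: True}
  {y: True, e: False}
  {e: True, y: False}


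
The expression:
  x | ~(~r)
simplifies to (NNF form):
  r | x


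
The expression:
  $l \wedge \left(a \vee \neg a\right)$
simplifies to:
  $l$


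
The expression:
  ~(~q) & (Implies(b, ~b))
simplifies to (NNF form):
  q & ~b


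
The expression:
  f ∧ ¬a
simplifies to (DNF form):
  f ∧ ¬a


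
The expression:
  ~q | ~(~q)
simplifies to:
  True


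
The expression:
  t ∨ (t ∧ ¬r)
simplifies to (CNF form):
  t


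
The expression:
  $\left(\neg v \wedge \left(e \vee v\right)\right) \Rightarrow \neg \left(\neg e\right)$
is always true.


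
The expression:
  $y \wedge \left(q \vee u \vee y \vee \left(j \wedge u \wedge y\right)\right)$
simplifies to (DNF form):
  $y$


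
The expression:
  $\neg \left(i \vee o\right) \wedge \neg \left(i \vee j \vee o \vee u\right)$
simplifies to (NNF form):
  $\neg i \wedge \neg j \wedge \neg o \wedge \neg u$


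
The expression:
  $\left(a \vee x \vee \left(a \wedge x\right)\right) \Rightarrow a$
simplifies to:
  $a \vee \neg x$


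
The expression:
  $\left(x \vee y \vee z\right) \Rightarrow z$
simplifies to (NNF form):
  $z \vee \left(\neg x \wedge \neg y\right)$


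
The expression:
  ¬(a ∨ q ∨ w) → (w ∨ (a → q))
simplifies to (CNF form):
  True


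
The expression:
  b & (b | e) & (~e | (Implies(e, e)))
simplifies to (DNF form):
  b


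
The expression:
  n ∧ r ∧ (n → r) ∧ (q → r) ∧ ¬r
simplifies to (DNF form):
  False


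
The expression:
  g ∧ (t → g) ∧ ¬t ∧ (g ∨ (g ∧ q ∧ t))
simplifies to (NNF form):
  g ∧ ¬t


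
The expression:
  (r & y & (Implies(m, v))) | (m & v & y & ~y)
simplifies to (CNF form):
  r & y & (v | ~m)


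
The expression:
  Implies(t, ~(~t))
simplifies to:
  True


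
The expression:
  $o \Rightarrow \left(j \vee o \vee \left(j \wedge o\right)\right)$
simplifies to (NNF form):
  $\text{True}$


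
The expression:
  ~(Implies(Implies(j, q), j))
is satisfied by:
  {j: False}


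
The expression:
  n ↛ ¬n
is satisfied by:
  {n: True}


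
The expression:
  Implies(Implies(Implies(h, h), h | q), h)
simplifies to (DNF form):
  h | ~q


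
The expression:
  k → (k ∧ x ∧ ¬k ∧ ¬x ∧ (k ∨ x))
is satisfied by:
  {k: False}


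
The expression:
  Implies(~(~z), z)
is always true.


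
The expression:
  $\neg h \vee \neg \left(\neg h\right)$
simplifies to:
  $\text{True}$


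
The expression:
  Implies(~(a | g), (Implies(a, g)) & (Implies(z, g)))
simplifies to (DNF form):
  a | g | ~z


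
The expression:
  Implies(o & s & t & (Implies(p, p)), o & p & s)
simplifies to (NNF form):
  p | ~o | ~s | ~t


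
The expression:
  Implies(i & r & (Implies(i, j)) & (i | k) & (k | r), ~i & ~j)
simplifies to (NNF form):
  ~i | ~j | ~r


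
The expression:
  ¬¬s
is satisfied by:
  {s: True}


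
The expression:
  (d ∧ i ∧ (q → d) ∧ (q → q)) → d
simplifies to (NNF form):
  True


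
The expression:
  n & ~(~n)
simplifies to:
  n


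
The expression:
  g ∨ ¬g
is always true.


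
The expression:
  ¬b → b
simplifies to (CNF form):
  b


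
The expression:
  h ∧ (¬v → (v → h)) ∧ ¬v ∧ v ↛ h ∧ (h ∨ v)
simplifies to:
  False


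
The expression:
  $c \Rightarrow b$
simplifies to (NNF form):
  $b \vee \neg c$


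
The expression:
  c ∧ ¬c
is never true.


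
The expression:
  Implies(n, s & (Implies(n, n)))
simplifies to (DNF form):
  s | ~n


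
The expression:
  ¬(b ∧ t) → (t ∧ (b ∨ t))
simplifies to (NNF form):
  t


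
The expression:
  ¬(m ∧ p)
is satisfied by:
  {p: False, m: False}
  {m: True, p: False}
  {p: True, m: False}


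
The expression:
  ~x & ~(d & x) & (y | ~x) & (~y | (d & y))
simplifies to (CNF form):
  ~x & (d | ~y)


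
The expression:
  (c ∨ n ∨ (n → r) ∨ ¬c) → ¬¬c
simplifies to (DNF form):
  c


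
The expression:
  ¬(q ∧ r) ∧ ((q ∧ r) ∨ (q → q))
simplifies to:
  ¬q ∨ ¬r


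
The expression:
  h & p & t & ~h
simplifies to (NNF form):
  False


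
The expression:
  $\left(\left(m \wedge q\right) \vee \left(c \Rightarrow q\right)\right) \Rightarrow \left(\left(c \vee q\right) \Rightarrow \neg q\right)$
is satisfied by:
  {q: False}


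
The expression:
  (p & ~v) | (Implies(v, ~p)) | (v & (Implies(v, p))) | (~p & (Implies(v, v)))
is always true.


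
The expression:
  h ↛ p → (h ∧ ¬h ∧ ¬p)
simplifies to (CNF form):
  p ∨ ¬h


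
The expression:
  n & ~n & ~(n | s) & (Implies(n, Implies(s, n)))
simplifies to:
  False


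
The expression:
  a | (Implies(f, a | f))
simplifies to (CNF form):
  True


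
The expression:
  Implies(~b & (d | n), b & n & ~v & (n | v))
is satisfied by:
  {b: True, d: False, n: False}
  {b: True, n: True, d: False}
  {b: True, d: True, n: False}
  {b: True, n: True, d: True}
  {n: False, d: False, b: False}


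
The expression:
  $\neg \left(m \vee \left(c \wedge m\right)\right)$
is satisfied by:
  {m: False}


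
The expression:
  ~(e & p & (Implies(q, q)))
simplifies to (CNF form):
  ~e | ~p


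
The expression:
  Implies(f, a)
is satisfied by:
  {a: True, f: False}
  {f: False, a: False}
  {f: True, a: True}


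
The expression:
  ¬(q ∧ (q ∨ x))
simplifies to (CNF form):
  ¬q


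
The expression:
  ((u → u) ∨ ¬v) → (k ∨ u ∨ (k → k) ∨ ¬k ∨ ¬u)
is always true.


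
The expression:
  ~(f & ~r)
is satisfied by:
  {r: True, f: False}
  {f: False, r: False}
  {f: True, r: True}


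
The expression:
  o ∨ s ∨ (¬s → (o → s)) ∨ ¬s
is always true.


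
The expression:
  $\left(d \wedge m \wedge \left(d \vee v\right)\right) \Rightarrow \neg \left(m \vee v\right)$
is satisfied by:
  {m: False, d: False}
  {d: True, m: False}
  {m: True, d: False}


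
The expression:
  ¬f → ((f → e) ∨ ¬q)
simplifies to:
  True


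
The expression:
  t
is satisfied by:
  {t: True}


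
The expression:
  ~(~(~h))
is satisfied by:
  {h: False}


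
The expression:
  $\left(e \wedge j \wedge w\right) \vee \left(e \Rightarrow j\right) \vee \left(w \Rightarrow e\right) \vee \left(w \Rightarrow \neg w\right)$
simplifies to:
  $\text{True}$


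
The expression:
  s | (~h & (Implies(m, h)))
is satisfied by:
  {s: True, h: False, m: False}
  {s: True, m: True, h: False}
  {s: True, h: True, m: False}
  {s: True, m: True, h: True}
  {m: False, h: False, s: False}


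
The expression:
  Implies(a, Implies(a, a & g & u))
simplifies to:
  ~a | (g & u)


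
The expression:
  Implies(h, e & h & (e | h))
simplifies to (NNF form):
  e | ~h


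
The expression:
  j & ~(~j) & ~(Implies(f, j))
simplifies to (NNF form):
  False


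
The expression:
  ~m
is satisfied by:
  {m: False}


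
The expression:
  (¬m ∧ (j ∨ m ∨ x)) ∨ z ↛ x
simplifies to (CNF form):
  (z ∨ ¬m) ∧ (¬m ∨ ¬x) ∧ (j ∨ x ∨ z) ∧ (j ∨ x ∨ ¬x) ∧ (j ∨ z ∨ ¬m) ∧ (j ∨ ¬m ∨ ¬x) ∧ (x ∨ z ∨ ¬m) ∧ (x ∨ ¬m ∨ ¬x)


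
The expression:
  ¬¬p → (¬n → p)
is always true.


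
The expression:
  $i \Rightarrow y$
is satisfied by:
  {y: True, i: False}
  {i: False, y: False}
  {i: True, y: True}


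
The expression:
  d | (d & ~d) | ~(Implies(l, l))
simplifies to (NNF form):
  d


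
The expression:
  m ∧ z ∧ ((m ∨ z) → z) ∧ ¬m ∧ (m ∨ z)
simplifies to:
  False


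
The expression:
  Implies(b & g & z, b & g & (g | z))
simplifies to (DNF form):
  True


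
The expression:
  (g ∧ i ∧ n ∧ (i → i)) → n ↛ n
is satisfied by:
  {g: False, n: False, i: False}
  {i: True, g: False, n: False}
  {n: True, g: False, i: False}
  {i: True, n: True, g: False}
  {g: True, i: False, n: False}
  {i: True, g: True, n: False}
  {n: True, g: True, i: False}


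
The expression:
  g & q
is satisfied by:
  {g: True, q: True}


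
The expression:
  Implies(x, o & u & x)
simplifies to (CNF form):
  (o | ~x) & (u | ~x)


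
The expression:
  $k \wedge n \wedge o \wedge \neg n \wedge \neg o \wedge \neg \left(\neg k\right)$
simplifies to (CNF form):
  $\text{False}$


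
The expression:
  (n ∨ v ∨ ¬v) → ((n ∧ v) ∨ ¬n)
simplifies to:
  v ∨ ¬n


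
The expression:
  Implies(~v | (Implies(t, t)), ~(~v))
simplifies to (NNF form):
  v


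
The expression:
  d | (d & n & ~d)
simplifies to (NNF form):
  d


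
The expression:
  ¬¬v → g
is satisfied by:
  {g: True, v: False}
  {v: False, g: False}
  {v: True, g: True}


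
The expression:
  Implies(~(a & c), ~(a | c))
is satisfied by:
  {c: False, a: False}
  {a: True, c: True}


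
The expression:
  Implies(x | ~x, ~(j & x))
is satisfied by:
  {x: False, j: False}
  {j: True, x: False}
  {x: True, j: False}


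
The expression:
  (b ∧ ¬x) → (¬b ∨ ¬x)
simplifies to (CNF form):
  True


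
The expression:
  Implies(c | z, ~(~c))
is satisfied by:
  {c: True, z: False}
  {z: False, c: False}
  {z: True, c: True}


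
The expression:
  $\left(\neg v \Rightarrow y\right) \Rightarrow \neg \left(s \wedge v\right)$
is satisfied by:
  {s: False, v: False}
  {v: True, s: False}
  {s: True, v: False}


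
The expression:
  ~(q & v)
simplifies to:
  ~q | ~v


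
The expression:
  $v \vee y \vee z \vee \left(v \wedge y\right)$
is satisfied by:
  {y: True, z: True, v: True}
  {y: True, z: True, v: False}
  {y: True, v: True, z: False}
  {y: True, v: False, z: False}
  {z: True, v: True, y: False}
  {z: True, v: False, y: False}
  {v: True, z: False, y: False}


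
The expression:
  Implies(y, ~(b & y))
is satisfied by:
  {y: False, b: False}
  {b: True, y: False}
  {y: True, b: False}


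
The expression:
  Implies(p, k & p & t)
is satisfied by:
  {t: True, k: True, p: False}
  {t: True, k: False, p: False}
  {k: True, t: False, p: False}
  {t: False, k: False, p: False}
  {t: True, p: True, k: True}


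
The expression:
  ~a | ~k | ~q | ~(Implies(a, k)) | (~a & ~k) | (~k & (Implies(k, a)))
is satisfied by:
  {k: False, q: False, a: False}
  {a: True, k: False, q: False}
  {q: True, k: False, a: False}
  {a: True, q: True, k: False}
  {k: True, a: False, q: False}
  {a: True, k: True, q: False}
  {q: True, k: True, a: False}


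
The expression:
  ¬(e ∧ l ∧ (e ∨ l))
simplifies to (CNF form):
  ¬e ∨ ¬l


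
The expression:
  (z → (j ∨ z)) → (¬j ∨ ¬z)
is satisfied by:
  {z: False, j: False}
  {j: True, z: False}
  {z: True, j: False}


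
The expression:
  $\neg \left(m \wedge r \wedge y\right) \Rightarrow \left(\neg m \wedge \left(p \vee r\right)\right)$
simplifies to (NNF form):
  $\left(p \wedge \neg m\right) \vee \left(r \wedge y\right) \vee \left(r \wedge \neg m\right)$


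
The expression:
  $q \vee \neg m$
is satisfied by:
  {q: True, m: False}
  {m: False, q: False}
  {m: True, q: True}


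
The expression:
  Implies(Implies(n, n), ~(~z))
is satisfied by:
  {z: True}


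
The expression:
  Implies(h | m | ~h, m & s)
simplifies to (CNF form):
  m & s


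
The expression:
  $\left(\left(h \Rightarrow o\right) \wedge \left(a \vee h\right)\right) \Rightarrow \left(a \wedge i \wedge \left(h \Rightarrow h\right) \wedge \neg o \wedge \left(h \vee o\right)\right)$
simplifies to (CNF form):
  $\left(h \vee \neg a\right) \wedge \left(h \vee \neg h\right) \wedge \left(\neg a \vee \neg o\right) \wedge \left(\neg h \vee \neg o\right)$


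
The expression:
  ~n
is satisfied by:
  {n: False}


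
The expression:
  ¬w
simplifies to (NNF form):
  ¬w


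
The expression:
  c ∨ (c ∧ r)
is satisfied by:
  {c: True}


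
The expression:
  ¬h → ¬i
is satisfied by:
  {h: True, i: False}
  {i: False, h: False}
  {i: True, h: True}


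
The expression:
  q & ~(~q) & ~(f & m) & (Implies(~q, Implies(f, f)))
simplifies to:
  q & (~f | ~m)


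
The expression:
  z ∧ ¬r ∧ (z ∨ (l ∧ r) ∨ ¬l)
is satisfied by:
  {z: True, r: False}


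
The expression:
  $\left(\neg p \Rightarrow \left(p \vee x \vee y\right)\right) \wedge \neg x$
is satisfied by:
  {y: True, p: True, x: False}
  {y: True, x: False, p: False}
  {p: True, x: False, y: False}


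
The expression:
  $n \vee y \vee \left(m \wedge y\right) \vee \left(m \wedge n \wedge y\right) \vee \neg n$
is always true.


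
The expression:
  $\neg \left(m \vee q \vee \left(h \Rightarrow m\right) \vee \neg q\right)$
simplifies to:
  $\text{False}$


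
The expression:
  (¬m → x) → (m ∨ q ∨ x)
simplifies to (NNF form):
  True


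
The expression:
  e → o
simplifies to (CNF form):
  o ∨ ¬e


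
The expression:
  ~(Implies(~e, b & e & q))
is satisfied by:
  {e: False}


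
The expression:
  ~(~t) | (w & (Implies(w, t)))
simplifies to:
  t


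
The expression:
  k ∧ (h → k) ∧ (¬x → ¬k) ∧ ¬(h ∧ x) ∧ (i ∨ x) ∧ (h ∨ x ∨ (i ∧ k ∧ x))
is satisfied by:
  {x: True, k: True, h: False}


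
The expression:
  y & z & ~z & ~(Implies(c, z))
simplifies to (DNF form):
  False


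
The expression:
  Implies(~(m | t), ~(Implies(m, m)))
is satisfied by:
  {t: True, m: True}
  {t: True, m: False}
  {m: True, t: False}


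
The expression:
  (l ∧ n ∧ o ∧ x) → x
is always true.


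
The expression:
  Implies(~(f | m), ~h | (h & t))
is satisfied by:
  {t: True, m: True, f: True, h: False}
  {t: True, m: True, f: False, h: False}
  {t: True, f: True, m: False, h: False}
  {t: True, f: False, m: False, h: False}
  {m: True, f: True, t: False, h: False}
  {m: True, f: False, t: False, h: False}
  {f: True, t: False, m: False, h: False}
  {f: False, t: False, m: False, h: False}
  {h: True, t: True, m: True, f: True}
  {h: True, t: True, m: True, f: False}
  {h: True, t: True, f: True, m: False}
  {h: True, t: True, f: False, m: False}
  {h: True, m: True, f: True, t: False}
  {h: True, m: True, f: False, t: False}
  {h: True, f: True, m: False, t: False}


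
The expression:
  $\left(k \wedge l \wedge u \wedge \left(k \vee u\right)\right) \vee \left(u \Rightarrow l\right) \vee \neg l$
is always true.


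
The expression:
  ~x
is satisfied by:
  {x: False}


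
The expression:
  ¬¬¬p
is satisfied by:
  {p: False}


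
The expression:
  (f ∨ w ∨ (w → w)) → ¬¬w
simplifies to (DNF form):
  w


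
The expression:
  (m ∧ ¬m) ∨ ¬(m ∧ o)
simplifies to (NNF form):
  ¬m ∨ ¬o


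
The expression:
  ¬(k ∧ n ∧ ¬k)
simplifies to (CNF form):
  True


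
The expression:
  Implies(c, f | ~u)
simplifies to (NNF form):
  f | ~c | ~u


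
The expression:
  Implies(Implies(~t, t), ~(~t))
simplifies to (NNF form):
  True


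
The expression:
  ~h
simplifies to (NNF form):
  ~h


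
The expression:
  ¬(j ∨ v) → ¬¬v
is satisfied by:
  {v: True, j: True}
  {v: True, j: False}
  {j: True, v: False}


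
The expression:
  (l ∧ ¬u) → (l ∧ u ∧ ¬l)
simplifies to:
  u ∨ ¬l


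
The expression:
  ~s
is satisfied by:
  {s: False}


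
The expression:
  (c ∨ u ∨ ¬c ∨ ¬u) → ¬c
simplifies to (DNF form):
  ¬c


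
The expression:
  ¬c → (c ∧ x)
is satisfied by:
  {c: True}


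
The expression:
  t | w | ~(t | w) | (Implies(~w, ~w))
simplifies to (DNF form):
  True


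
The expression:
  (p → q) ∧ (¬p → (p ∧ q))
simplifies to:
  p ∧ q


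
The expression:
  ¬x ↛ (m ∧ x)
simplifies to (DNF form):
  ¬x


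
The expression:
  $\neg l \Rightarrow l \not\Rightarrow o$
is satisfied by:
  {l: True}


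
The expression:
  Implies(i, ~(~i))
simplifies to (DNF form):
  True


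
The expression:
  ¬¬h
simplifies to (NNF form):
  h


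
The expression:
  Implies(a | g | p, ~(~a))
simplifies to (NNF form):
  a | (~g & ~p)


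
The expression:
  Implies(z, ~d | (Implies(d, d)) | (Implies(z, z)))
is always true.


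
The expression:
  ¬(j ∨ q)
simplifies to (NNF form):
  ¬j ∧ ¬q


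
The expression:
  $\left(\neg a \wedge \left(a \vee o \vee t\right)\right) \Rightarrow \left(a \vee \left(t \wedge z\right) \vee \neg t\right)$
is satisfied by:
  {a: True, z: True, t: False}
  {a: True, t: False, z: False}
  {z: True, t: False, a: False}
  {z: False, t: False, a: False}
  {a: True, z: True, t: True}
  {a: True, t: True, z: False}
  {z: True, t: True, a: False}


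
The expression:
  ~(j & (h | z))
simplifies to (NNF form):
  ~j | (~h & ~z)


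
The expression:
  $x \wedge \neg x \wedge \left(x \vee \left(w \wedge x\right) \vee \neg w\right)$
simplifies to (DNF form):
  $\text{False}$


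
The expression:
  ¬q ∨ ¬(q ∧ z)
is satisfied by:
  {q: False, z: False}
  {z: True, q: False}
  {q: True, z: False}


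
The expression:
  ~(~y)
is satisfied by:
  {y: True}


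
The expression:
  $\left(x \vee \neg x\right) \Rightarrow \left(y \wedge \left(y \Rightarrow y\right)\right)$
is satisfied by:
  {y: True}


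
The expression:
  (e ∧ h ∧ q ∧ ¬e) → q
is always true.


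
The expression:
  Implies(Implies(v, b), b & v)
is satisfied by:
  {v: True}


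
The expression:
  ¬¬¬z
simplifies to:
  ¬z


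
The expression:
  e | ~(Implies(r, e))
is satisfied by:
  {r: True, e: True}
  {r: True, e: False}
  {e: True, r: False}


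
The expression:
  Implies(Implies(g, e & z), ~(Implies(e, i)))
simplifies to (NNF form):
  (e & ~i) | (g & ~e) | (g & ~z)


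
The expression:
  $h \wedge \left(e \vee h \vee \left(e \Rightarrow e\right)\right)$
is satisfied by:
  {h: True}


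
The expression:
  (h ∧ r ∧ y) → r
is always true.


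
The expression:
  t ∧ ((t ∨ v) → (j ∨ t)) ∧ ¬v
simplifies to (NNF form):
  t ∧ ¬v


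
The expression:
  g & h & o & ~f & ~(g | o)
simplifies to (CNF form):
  False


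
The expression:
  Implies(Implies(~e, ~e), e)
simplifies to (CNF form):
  e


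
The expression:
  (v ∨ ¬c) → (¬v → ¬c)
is always true.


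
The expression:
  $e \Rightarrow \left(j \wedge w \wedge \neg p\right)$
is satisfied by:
  {j: True, w: True, p: False, e: False}
  {j: True, w: False, p: False, e: False}
  {w: True, j: False, p: False, e: False}
  {j: False, w: False, p: False, e: False}
  {j: True, p: True, w: True, e: False}
  {j: True, p: True, w: False, e: False}
  {p: True, w: True, j: False, e: False}
  {p: True, w: False, j: False, e: False}
  {e: True, j: True, p: False, w: True}


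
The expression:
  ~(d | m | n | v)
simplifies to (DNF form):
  ~d & ~m & ~n & ~v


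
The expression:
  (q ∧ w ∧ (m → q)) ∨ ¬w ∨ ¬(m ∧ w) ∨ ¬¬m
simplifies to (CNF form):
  True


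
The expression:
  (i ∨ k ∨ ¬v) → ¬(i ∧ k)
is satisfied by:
  {k: False, i: False}
  {i: True, k: False}
  {k: True, i: False}


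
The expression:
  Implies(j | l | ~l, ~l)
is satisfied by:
  {l: False}


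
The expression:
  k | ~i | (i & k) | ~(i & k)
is always true.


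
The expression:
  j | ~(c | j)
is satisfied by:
  {j: True, c: False}
  {c: False, j: False}
  {c: True, j: True}


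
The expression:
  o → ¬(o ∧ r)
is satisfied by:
  {o: False, r: False}
  {r: True, o: False}
  {o: True, r: False}


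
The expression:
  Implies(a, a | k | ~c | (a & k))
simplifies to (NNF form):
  True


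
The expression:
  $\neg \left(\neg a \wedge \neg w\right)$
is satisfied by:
  {a: True, w: True}
  {a: True, w: False}
  {w: True, a: False}


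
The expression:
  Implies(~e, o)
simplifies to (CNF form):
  e | o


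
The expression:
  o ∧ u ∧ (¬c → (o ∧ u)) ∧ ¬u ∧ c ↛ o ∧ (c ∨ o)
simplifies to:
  False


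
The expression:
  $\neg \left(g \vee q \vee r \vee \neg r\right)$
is never true.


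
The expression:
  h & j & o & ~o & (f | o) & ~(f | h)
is never true.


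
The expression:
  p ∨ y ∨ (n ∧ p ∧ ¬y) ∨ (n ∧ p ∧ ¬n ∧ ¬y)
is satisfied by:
  {y: True, p: True}
  {y: True, p: False}
  {p: True, y: False}


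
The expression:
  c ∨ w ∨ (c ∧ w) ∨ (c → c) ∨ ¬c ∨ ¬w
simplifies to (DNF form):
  True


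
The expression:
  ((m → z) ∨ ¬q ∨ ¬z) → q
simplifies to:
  q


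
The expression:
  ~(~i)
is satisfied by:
  {i: True}


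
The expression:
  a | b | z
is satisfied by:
  {a: True, b: True, z: True}
  {a: True, b: True, z: False}
  {a: True, z: True, b: False}
  {a: True, z: False, b: False}
  {b: True, z: True, a: False}
  {b: True, z: False, a: False}
  {z: True, b: False, a: False}


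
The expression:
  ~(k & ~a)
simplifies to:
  a | ~k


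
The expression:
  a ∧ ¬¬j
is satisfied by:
  {a: True, j: True}


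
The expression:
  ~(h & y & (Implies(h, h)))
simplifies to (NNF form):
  ~h | ~y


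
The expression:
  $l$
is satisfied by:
  {l: True}


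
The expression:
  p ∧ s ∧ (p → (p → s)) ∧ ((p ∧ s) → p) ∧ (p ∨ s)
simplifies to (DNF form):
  p ∧ s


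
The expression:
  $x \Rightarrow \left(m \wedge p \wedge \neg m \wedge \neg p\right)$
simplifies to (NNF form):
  $\neg x$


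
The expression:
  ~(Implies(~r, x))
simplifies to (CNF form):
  ~r & ~x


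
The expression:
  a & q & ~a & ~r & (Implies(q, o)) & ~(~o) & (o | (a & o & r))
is never true.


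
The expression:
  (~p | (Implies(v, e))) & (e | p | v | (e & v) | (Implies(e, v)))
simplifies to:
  e | ~p | ~v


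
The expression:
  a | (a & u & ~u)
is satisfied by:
  {a: True}


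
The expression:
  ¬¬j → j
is always true.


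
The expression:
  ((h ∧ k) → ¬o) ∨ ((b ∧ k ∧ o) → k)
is always true.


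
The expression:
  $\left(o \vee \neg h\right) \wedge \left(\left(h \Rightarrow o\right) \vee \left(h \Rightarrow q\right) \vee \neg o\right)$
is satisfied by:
  {o: True, h: False}
  {h: False, o: False}
  {h: True, o: True}


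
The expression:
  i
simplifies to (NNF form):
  i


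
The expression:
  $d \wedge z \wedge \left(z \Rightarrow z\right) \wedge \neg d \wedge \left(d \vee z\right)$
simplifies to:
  $\text{False}$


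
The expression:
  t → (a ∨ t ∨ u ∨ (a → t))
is always true.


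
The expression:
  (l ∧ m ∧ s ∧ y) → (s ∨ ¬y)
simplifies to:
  True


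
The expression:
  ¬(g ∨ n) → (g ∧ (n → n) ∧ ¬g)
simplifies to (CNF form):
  g ∨ n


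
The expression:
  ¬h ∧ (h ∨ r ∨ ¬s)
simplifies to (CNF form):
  ¬h ∧ (r ∨ ¬s)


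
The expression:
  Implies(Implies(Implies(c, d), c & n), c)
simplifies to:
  True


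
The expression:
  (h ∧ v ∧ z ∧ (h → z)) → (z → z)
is always true.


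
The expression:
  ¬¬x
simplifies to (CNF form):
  x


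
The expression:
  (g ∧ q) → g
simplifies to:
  True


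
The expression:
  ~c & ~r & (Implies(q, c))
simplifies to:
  ~c & ~q & ~r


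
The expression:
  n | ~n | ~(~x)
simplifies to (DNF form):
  True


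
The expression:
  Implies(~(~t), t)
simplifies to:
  True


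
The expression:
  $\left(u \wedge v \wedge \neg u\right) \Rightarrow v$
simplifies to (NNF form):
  $\text{True}$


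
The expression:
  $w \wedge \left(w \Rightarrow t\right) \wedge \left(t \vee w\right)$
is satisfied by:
  {t: True, w: True}


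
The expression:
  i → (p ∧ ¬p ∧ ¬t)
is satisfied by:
  {i: False}


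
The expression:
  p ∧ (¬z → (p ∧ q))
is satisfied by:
  {p: True, q: True, z: True}
  {p: True, q: True, z: False}
  {p: True, z: True, q: False}


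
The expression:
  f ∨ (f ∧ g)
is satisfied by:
  {f: True}


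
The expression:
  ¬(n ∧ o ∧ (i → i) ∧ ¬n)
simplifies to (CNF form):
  True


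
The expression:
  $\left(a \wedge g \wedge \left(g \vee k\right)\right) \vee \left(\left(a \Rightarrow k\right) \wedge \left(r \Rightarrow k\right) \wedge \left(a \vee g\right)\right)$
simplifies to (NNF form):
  $\left(a \wedge g\right) \vee \left(a \wedge k\right) \vee \left(g \wedge k\right) \vee \left(g \wedge \neg r\right)$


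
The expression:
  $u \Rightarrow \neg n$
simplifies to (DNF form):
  $\neg n \vee \neg u$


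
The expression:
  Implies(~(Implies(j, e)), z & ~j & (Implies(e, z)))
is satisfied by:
  {e: True, j: False}
  {j: False, e: False}
  {j: True, e: True}


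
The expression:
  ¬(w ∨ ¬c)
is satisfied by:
  {c: True, w: False}


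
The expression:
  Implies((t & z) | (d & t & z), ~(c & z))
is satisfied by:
  {c: False, t: False, z: False}
  {z: True, c: False, t: False}
  {t: True, c: False, z: False}
  {z: True, t: True, c: False}
  {c: True, z: False, t: False}
  {z: True, c: True, t: False}
  {t: True, c: True, z: False}


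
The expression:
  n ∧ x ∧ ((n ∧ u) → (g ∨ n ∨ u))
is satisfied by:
  {x: True, n: True}


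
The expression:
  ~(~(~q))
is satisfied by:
  {q: False}


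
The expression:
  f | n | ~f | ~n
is always true.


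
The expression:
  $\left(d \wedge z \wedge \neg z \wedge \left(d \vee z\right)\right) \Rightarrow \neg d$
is always true.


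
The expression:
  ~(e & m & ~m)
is always true.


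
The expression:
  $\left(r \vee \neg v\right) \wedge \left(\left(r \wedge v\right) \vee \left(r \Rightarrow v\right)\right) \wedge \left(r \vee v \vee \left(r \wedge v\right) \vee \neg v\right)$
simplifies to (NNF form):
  $\left(r \wedge v\right) \vee \left(\neg r \wedge \neg v\right)$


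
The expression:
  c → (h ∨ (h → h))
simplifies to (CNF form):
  True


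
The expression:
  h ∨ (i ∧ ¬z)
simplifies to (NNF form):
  h ∨ (i ∧ ¬z)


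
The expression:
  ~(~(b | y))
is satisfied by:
  {y: True, b: True}
  {y: True, b: False}
  {b: True, y: False}


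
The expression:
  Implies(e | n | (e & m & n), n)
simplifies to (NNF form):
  n | ~e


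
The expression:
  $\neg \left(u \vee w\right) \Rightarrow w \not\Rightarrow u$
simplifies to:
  $u \vee w$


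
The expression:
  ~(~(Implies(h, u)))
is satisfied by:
  {u: True, h: False}
  {h: False, u: False}
  {h: True, u: True}


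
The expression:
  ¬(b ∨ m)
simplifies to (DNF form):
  ¬b ∧ ¬m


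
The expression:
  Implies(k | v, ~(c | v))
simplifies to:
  ~v & (~c | ~k)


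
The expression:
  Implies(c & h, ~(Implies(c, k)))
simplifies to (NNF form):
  ~c | ~h | ~k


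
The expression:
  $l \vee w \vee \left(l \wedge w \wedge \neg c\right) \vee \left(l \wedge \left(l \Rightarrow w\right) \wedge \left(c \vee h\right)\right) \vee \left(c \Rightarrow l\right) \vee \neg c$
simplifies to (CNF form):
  $l \vee w \vee \neg c$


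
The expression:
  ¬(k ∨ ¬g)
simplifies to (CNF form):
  g ∧ ¬k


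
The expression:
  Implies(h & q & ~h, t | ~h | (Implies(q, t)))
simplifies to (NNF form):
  True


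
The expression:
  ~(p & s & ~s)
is always true.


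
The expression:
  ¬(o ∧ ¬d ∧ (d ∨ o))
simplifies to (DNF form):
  d ∨ ¬o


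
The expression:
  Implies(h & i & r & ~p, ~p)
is always true.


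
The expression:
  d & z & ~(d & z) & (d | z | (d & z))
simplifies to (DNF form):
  False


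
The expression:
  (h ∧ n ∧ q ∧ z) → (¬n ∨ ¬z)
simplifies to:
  ¬h ∨ ¬n ∨ ¬q ∨ ¬z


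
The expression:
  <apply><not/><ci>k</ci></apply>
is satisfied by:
  {k: False}


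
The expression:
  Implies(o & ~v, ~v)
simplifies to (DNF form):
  True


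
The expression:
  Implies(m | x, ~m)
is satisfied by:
  {m: False}


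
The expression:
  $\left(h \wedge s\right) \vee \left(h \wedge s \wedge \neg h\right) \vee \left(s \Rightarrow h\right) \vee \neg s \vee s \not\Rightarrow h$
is always true.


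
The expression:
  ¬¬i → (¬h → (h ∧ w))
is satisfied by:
  {h: True, i: False}
  {i: False, h: False}
  {i: True, h: True}


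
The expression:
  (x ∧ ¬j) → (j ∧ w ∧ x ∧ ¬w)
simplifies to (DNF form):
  j ∨ ¬x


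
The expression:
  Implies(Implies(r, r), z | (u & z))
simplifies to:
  z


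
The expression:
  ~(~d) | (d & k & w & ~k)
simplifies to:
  d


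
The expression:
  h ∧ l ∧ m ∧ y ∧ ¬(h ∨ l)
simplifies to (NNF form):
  False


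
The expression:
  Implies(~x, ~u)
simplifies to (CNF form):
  x | ~u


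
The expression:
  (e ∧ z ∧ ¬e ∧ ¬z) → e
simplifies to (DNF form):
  True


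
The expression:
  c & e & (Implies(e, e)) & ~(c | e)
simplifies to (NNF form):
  False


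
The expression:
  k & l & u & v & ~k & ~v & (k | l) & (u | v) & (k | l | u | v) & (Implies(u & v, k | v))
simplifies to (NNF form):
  False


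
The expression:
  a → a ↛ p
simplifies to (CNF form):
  ¬a ∨ ¬p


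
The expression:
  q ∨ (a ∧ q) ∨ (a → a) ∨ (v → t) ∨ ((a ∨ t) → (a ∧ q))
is always true.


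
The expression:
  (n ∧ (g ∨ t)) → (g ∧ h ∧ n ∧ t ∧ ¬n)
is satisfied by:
  {g: False, n: False, t: False}
  {t: True, g: False, n: False}
  {g: True, t: False, n: False}
  {t: True, g: True, n: False}
  {n: True, t: False, g: False}


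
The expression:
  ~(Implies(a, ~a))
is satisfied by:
  {a: True}


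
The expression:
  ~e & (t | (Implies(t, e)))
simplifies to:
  ~e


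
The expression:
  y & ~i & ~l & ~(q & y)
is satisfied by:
  {y: True, q: False, i: False, l: False}


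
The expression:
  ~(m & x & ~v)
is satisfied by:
  {v: True, m: False, x: False}
  {m: False, x: False, v: False}
  {x: True, v: True, m: False}
  {x: True, m: False, v: False}
  {v: True, m: True, x: False}
  {m: True, v: False, x: False}
  {x: True, m: True, v: True}


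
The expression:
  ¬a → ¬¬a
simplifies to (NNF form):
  a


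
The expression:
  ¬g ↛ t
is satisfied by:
  {t: True, g: False}
  {g: False, t: False}
  {g: True, t: True}


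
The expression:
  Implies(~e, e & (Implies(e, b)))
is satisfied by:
  {e: True}


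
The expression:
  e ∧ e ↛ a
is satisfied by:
  {e: True, a: False}


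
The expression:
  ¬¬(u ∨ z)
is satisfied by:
  {z: True, u: True}
  {z: True, u: False}
  {u: True, z: False}


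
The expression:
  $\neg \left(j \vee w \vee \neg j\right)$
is never true.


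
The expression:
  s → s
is always true.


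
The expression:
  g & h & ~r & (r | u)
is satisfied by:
  {h: True, u: True, g: True, r: False}


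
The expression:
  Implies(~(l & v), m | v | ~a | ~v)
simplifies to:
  True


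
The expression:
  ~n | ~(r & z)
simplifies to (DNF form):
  ~n | ~r | ~z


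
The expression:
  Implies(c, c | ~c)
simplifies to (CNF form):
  True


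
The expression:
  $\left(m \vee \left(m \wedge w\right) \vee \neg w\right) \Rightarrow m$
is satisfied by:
  {m: True, w: True}
  {m: True, w: False}
  {w: True, m: False}


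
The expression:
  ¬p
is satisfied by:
  {p: False}


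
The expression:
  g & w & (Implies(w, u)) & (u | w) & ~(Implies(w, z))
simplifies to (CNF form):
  g & u & w & ~z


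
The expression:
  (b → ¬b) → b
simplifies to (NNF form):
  b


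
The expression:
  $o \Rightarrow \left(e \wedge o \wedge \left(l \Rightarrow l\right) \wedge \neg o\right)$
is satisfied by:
  {o: False}


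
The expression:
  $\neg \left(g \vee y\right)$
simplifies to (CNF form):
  $\neg g \wedge \neg y$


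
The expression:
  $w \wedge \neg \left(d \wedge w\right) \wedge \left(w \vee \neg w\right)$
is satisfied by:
  {w: True, d: False}


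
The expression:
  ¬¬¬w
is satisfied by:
  {w: False}


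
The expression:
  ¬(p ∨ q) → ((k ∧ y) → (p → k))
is always true.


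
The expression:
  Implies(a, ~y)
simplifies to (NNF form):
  ~a | ~y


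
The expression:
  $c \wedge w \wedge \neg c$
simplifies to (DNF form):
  $\text{False}$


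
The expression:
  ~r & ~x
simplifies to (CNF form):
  ~r & ~x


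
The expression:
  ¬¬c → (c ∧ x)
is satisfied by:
  {x: True, c: False}
  {c: False, x: False}
  {c: True, x: True}


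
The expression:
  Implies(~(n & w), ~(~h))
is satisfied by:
  {h: True, w: True, n: True}
  {h: True, w: True, n: False}
  {h: True, n: True, w: False}
  {h: True, n: False, w: False}
  {w: True, n: True, h: False}


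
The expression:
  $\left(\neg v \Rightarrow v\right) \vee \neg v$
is always true.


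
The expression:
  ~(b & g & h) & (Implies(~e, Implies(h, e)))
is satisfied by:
  {e: True, b: False, g: False, h: False}
  {e: True, g: True, b: False, h: False}
  {e: True, b: True, g: False, h: False}
  {e: True, g: True, b: True, h: False}
  {e: False, b: False, g: False, h: False}
  {g: True, e: False, b: False, h: False}
  {b: True, e: False, g: False, h: False}
  {g: True, b: True, e: False, h: False}
  {h: True, e: True, b: False, g: False}
  {h: True, g: True, e: True, b: False}
  {h: True, e: True, b: True, g: False}


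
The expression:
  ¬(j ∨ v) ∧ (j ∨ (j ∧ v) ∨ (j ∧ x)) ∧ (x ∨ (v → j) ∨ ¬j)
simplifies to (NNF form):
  False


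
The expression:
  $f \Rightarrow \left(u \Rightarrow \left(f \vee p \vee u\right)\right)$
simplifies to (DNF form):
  $\text{True}$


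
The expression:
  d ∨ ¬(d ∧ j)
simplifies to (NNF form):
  True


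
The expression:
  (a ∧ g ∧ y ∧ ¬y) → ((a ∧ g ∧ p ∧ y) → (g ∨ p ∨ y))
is always true.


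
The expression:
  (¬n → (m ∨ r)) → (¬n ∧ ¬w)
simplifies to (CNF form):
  ¬n ∧ (¬m ∨ ¬w) ∧ (¬r ∨ ¬w)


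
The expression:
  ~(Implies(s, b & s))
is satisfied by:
  {s: True, b: False}


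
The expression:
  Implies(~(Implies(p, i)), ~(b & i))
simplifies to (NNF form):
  True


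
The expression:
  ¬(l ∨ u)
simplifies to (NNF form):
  ¬l ∧ ¬u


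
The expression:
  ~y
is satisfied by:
  {y: False}


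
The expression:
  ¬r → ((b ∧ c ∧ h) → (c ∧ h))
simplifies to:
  True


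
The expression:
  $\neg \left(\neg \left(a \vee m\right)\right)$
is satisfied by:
  {a: True, m: True}
  {a: True, m: False}
  {m: True, a: False}


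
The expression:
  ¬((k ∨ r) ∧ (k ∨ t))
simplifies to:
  ¬k ∧ (¬r ∨ ¬t)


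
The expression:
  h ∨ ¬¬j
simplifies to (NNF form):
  h ∨ j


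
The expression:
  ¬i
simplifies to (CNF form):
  ¬i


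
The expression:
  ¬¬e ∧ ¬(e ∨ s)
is never true.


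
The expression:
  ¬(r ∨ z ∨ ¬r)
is never true.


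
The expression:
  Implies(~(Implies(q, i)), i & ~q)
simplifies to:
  i | ~q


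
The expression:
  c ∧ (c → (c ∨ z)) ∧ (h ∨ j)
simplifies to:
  c ∧ (h ∨ j)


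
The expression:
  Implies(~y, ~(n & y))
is always true.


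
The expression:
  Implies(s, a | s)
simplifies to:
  True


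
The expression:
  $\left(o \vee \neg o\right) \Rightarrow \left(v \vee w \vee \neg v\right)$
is always true.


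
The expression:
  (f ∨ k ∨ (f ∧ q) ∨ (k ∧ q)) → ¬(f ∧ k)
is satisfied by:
  {k: False, f: False}
  {f: True, k: False}
  {k: True, f: False}


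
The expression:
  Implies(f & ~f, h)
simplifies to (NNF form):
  True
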